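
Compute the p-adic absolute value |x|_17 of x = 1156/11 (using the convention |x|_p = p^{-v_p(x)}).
|1156/11|_17 = 1/289

Step 1 — compute v_17(x) by factoring powers of 17 out of the numerator and denominator: v_17(1156/11) = 2. Step 2 — apply |x|_p = p^{-v_p(x)} = 17^{-2} = 1/289.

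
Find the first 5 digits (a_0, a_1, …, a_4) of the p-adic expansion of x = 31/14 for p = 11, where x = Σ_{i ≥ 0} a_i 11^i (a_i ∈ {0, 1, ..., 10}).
(a_0, …, a_4) = (3, 7, 8, 0, 7)

v_11(31/14) = 0 (numerator and denominator both coprime to 11), so x ∈ ℤ_11^×. Compute digits iteratively via a_i = x_i mod 11, x_{i+1} = (x_i − a_i)/11, with x_0 = x:
  x_0 = 31/14;  a_0 = 3;  x_1 = (x_0 − 3)/11 = -1/14
  x_1 = -1/14;  a_1 = 7;  x_2 = (x_1 − 7)/11 = -9/14
  x_2 = -9/14;  a_2 = 8;  x_3 = (x_2 − 8)/11 = -11/14
  x_3 = -11/14;  a_3 = 0;  x_4 = (x_3 − 0)/11 = -1/14
  x_4 = -1/14;  a_4 = 7;  x_5 = (x_4 − 7)/11 = -9/14
Digits: (3, 7, 8, 0, 7).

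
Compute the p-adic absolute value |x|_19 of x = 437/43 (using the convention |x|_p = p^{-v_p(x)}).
|437/43|_19 = 1/19

Step 1 — compute v_19(x) by factoring powers of 19 out of the numerator and denominator: v_19(437/43) = 1. Step 2 — apply |x|_p = p^{-v_p(x)} = 19^{-1} = 1/19.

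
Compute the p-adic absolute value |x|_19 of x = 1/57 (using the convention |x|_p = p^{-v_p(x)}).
|1/57|_19 = 19

Step 1 — compute v_19(x) by factoring powers of 19 out of the numerator and denominator: v_19(1/57) = -1. Step 2 — apply |x|_p = p^{-v_p(x)} = 19^{1} = 19.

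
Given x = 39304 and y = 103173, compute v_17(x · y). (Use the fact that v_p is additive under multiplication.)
v_17(4055111592) = 6

v_p(x) = 3 (factor: 39304 = 17^3 · 8); v_p(y) = 3 (factor: 103173 = 17^3 · 21). Additivity: v_p(xy) = v_p(x) + v_p(y) = 3 + 3 = 6. (Direct check: xy = 4055111592 = 17^6 · (168).)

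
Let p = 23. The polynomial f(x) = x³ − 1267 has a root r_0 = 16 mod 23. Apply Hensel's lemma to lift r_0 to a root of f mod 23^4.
r_3 = 222058 (mod 279841)

Hensel: r_{i+1} = r_i − f(r_i)/f′(r_i) mod 23^{i+2}, where f′(x) = 3x². Iterate:
  r_0 = 16 (mod 23)
  r_1 = 407 (mod 529)
  r_2 = 3052 (mod 12167)
  r_3 = 222058 (mod 279841)
Final: r = 222058 with f(r) ≡ 0 mod 23^4.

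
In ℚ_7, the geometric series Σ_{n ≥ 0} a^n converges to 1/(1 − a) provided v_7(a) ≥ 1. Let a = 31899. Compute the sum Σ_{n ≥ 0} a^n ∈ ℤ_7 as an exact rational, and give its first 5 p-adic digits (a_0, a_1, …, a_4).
Σ a^n = 1/(1 − a) = -1/31898;  first 5 digits = (1, 0, 0, 2, 6)

v_7(a) = 3 ≥ 1, so the series converges in ℤ_7 to 1/(1 − a) = 1/(1 − 31899) = -1/31898. Expand this rational in ℤ_7: compute digits iteratively via d_i = x_i mod 7, x_{i+1} = (x_i − d_i)/7. The first 5 digits are (1, 0, 0, 2, 6).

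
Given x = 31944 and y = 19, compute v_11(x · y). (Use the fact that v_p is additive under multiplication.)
v_11(606936) = 3

v_p(x) = 3 (factor: 31944 = 11^3 · 24); v_p(y) = 0 (factor: 19 = 11^0 · 19). Additivity: v_p(xy) = v_p(x) + v_p(y) = 3 + 0 = 3. (Direct check: xy = 606936 = 11^3 · (456).)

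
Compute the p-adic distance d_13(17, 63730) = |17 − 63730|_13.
d_13(17, 63730) = 1/2197

Step 1 — x − y = 17 − 63730 = -63713. Step 2 — v_13(-63713) = 3 (factor: -63713 = −(13^3 · 29); the sign does not affect v_p). Step 3 — |x − y|_13 = 13^{-3} = 1/2197.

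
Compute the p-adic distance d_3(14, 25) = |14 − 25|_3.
d_3(14, 25) = 1

Step 1 — x − y = 14 − 25 = -11. Step 2 — v_3(-11) = 0 (factor: -11 = −(3^0 · 11); the sign does not affect v_p). Step 3 — |x − y|_3 = 3^{0} = 1.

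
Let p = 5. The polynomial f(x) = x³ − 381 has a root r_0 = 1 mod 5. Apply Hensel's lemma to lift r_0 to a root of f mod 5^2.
r_1 = 11 (mod 25)

Hensel: r_{i+1} = r_i − f(r_i)/f′(r_i) mod 5^{i+2}, where f′(x) = 3x². Iterate:
  r_0 = 1 (mod 5)
  r_1 = 11 (mod 25)
Final: r = 11 with f(r) ≡ 0 mod 5^2.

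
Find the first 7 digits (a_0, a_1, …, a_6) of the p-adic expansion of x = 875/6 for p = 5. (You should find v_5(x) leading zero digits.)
(a_0, …, a_6) = (0, 0, 0, 2, 4, 0, 4)

v_5(875/6) = 3, so a_0 = ... = a_2 = 0. Factor out: x = 5^3 · u with u = 7/6 a unit in ℤ_5. Expand u iteratively via a_{v+i} = u_i mod 5, u_{i+1} = (u_i − a_{v+i})/5:
  u_0 = 7/6;  a_3 = 2;  u_1 = (u_0 − 2)/5 = -1/6
  u_1 = -1/6;  a_4 = 4;  u_2 = (u_1 − 4)/5 = -5/6
  u_2 = -5/6;  a_5 = 0;  u_3 = (u_2 − 0)/5 = -1/6
  u_3 = -1/6;  a_6 = 4;  u_4 = (u_3 − 4)/5 = -5/6
Digits: (0, 0, 0, 2, 4, 0, 4).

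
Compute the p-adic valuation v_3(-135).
v_3(-135) = 3

v_3(n) is the largest exponent k such that 3^k divides n. Factor out: -135 = -3^3 · 5. (Sign doesn't affect v_p.) So v_3(-135) = 3.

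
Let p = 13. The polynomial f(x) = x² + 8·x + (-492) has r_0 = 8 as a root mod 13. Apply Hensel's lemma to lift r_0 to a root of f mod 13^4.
r_3 = 14022 (mod 28561)

Hensel: r_{i+1} = r_i − f(r_i)·(f′(r_i))^{-1} mod 13^{i+2}, f′(x) = 2x + 8. Iterate:
  r_0 = 8 (mod 13)
  r_1 = 164 (mod 169)
  r_2 = 840 (mod 2197)
  r_3 = 14022 (mod 28561)
Final: r = 14022 satisfies f(r) ≡ 0 mod 13^4.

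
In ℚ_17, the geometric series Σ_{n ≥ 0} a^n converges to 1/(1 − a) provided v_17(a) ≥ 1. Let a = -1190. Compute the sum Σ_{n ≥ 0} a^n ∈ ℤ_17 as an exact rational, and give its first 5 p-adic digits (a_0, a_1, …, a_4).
Σ a^n = 1/(1 − a) = 1/1191;  first 5 digits = (1, 15, 16, 7, 1)

v_17(a) = 1 ≥ 1, so the series converges in ℤ_17 to 1/(1 − a) = 1/(1 − (-1190)) = 1/1191. Expand this rational in ℤ_17: compute digits iteratively via d_i = x_i mod 17, x_{i+1} = (x_i − d_i)/17. The first 5 digits are (1, 15, 16, 7, 1).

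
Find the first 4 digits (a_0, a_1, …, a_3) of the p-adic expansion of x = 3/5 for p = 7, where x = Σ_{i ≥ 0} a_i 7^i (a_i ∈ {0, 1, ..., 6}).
(a_0, …, a_3) = (2, 4, 5, 2)

v_7(3/5) = 0 (numerator and denominator both coprime to 7), so x ∈ ℤ_7^×. Compute digits iteratively via a_i = x_i mod 7, x_{i+1} = (x_i − a_i)/7, with x_0 = x:
  x_0 = 3/5;  a_0 = 2;  x_1 = (x_0 − 2)/7 = -1/5
  x_1 = -1/5;  a_1 = 4;  x_2 = (x_1 − 4)/7 = -3/5
  x_2 = -3/5;  a_2 = 5;  x_3 = (x_2 − 5)/7 = -4/5
  x_3 = -4/5;  a_3 = 2;  x_4 = (x_3 − 2)/7 = -2/5
Digits: (2, 4, 5, 2).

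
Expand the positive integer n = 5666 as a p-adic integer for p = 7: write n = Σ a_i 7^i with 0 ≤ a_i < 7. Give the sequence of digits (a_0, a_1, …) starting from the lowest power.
(a_0, a_1, …) = (3, 4, 3, 2, 2)

Repeated division by 7 gives the digits low-to-high: 5666 = 3 + 4·7^1 + 3·7^2 + 2·7^3 + 2·7^4. Digit sequence: (3, 4, 3, 2, 2).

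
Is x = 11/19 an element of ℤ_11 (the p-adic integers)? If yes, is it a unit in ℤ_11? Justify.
x ∈ ℤ_11 but not a unit; v_11(x) = 1 > 0

ℤ_11 = {x ∈ ℚ_11 : v_11(x) ≥ 0} and ℤ_11^× = {x ∈ ℤ_11 : v_11(x) = 0}. Here v_11(11/19) = v_11(num) − v_11(den) = 1; compare against these criteria.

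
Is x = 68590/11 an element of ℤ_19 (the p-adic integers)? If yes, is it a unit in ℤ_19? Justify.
x ∈ ℤ_19 but not a unit; v_19(x) = 3 > 0

ℤ_19 = {x ∈ ℚ_19 : v_19(x) ≥ 0} and ℤ_19^× = {x ∈ ℤ_19 : v_19(x) = 0}. Here v_19(68590/11) = v_19(num) − v_19(den) = 3; compare against these criteria.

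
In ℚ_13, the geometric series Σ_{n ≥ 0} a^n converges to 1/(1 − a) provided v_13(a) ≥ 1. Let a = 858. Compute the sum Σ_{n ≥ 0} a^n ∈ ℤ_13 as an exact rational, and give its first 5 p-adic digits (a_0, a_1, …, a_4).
Σ a^n = 1/(1 − a) = -1/857;  first 5 digits = (1, 1, 6, 11, 2)

v_13(a) = 1 ≥ 1, so the series converges in ℤ_13 to 1/(1 − a) = 1/(1 − 858) = -1/857. Expand this rational in ℤ_13: compute digits iteratively via d_i = x_i mod 13, x_{i+1} = (x_i − d_i)/13. The first 5 digits are (1, 1, 6, 11, 2).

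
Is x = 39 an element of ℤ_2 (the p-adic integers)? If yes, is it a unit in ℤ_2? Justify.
x ∈ ℤ_2^× (unit); v_2(x) = 0

ℤ_2 = {x ∈ ℚ_2 : v_2(x) ≥ 0} and ℤ_2^× = {x ∈ ℤ_2 : v_2(x) = 0}. Here v_2(39) = v_2(num) − v_2(den) = 0; compare against these criteria.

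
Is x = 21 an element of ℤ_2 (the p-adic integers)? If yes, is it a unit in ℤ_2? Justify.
x ∈ ℤ_2^× (unit); v_2(x) = 0

ℤ_2 = {x ∈ ℚ_2 : v_2(x) ≥ 0} and ℤ_2^× = {x ∈ ℤ_2 : v_2(x) = 0}. Here v_2(21) = v_2(num) − v_2(den) = 0; compare against these criteria.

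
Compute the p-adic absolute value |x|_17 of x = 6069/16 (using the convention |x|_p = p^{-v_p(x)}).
|6069/16|_17 = 1/289

Step 1 — compute v_17(x) by factoring powers of 17 out of the numerator and denominator: v_17(6069/16) = 2. Step 2 — apply |x|_p = p^{-v_p(x)} = 17^{-2} = 1/289.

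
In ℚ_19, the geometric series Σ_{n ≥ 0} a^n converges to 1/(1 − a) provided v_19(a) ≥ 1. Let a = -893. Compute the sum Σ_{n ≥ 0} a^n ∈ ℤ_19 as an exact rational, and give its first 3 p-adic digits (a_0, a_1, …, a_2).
Σ a^n = 1/(1 − a) = 1/894;  first 3 digits = (1, 10, 2)

v_19(a) = 1 ≥ 1, so the series converges in ℤ_19 to 1/(1 − a) = 1/(1 − (-893)) = 1/894. Expand this rational in ℤ_19: compute digits iteratively via d_i = x_i mod 19, x_{i+1} = (x_i − d_i)/19. The first 3 digits are (1, 10, 2).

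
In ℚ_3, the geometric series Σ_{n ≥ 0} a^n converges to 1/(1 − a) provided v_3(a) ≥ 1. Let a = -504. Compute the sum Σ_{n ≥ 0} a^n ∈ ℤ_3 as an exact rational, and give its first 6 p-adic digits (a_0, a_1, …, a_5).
Σ a^n = 1/(1 − a) = 1/505;  first 6 digits = (1, 0, 1, 2, 0, 2)

v_3(a) = 2 ≥ 1, so the series converges in ℤ_3 to 1/(1 − a) = 1/(1 − (-504)) = 1/505. Expand this rational in ℤ_3: compute digits iteratively via d_i = x_i mod 3, x_{i+1} = (x_i − d_i)/3. The first 6 digits are (1, 0, 1, 2, 0, 2).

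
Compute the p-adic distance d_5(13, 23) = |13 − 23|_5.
d_5(13, 23) = 1/5

Step 1 — x − y = 13 − 23 = -10. Step 2 — v_5(-10) = 1 (factor: -10 = −(5^1 · 2); the sign does not affect v_p). Step 3 — |x − y|_5 = 5^{-1} = 1/5.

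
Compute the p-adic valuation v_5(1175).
v_5(1175) = 2

v_5(n) is the largest exponent k such that 5^k divides n. Factor out: 1175 = 5^2 · 47. (Sign doesn't affect v_p.) So v_5(1175) = 2.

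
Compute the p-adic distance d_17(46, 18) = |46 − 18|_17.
d_17(46, 18) = 1

Step 1 — x − y = 46 − 18 = 28. Step 2 — v_17(28) = 0 (factor: 28 = (17^0 · 28); the sign does not affect v_p). Step 3 — |x − y|_17 = 17^{0} = 1.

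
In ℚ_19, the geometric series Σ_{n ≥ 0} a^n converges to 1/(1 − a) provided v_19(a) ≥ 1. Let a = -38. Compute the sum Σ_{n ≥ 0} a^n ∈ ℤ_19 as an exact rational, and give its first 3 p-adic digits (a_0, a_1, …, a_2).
Σ a^n = 1/(1 − a) = 1/39;  first 3 digits = (1, 17, 3)

v_19(a) = 1 ≥ 1, so the series converges in ℤ_19 to 1/(1 − a) = 1/(1 − (-38)) = 1/39. Expand this rational in ℤ_19: compute digits iteratively via d_i = x_i mod 19, x_{i+1} = (x_i − d_i)/19. The first 3 digits are (1, 17, 3).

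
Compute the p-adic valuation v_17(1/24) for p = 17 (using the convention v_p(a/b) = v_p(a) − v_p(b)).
v_17(1/24) = 0

Factor powers of 17 from the numerator and denominator of the reduced fraction: 1 = 17^0 · 1 and 24 = 17^0 · 24. Apply v_p(a/b) = v_p(a) − v_p(b): v_17(1/24) = 0 − 0 = 0.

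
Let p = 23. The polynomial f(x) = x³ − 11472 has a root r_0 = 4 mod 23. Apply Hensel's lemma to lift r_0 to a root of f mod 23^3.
r_2 = 2005 (mod 12167)

Hensel: r_{i+1} = r_i − f(r_i)/f′(r_i) mod 23^{i+2}, where f′(x) = 3x². Iterate:
  r_0 = 4 (mod 23)
  r_1 = 418 (mod 529)
  r_2 = 2005 (mod 12167)
Final: r = 2005 with f(r) ≡ 0 mod 23^3.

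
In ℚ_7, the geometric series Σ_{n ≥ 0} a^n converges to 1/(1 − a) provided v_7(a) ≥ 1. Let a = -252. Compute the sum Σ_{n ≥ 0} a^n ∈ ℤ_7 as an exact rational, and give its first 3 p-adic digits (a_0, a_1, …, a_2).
Σ a^n = 1/(1 − a) = 1/253;  first 3 digits = (1, 6, 2)

v_7(a) = 1 ≥ 1, so the series converges in ℤ_7 to 1/(1 − a) = 1/(1 − (-252)) = 1/253. Expand this rational in ℤ_7: compute digits iteratively via d_i = x_i mod 7, x_{i+1} = (x_i − d_i)/7. The first 3 digits are (1, 6, 2).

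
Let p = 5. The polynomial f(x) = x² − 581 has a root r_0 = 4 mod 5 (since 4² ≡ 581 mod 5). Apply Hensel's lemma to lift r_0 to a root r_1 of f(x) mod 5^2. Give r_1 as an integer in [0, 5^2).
r_1 = 9 (mod 25)

Hensel's recurrence: r_{i+1} = r_i − f(r_i)·(f′(r_i))^{-1} mod 5^{i+2}, with f′(x) = 2x. Iterate:
  r_0 = 4 (mod 5)
  r_1 = 9 (mod 25)
Final: r_1 = 9, and one checks f(r_1) ≡ 0 mod 5^2.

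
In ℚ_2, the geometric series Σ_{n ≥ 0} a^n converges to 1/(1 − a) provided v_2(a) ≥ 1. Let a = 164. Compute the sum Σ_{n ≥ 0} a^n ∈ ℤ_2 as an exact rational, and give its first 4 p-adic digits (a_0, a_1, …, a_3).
Σ a^n = 1/(1 − a) = -1/163;  first 4 digits = (1, 0, 1, 0)

v_2(a) = 2 ≥ 1, so the series converges in ℤ_2 to 1/(1 − a) = 1/(1 − 164) = -1/163. Expand this rational in ℤ_2: compute digits iteratively via d_i = x_i mod 2, x_{i+1} = (x_i − d_i)/2. The first 4 digits are (1, 0, 1, 0).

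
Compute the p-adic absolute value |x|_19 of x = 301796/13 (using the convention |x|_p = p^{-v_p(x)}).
|301796/13|_19 = 1/6859

Step 1 — compute v_19(x) by factoring powers of 19 out of the numerator and denominator: v_19(301796/13) = 3. Step 2 — apply |x|_p = p^{-v_p(x)} = 19^{-3} = 1/6859.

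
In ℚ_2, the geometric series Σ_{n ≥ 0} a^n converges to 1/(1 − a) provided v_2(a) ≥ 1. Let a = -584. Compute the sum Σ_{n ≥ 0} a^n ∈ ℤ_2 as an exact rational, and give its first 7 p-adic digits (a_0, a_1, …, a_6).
Σ a^n = 1/(1 − a) = 1/585;  first 7 digits = (1, 0, 0, 1, 1, 1, 1)

v_2(a) = 3 ≥ 1, so the series converges in ℤ_2 to 1/(1 − a) = 1/(1 − (-584)) = 1/585. Expand this rational in ℤ_2: compute digits iteratively via d_i = x_i mod 2, x_{i+1} = (x_i − d_i)/2. The first 7 digits are (1, 0, 0, 1, 1, 1, 1).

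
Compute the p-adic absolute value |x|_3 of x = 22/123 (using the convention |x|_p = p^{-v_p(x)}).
|22/123|_3 = 3

Step 1 — compute v_3(x) by factoring powers of 3 out of the numerator and denominator: v_3(22/123) = -1. Step 2 — apply |x|_p = p^{-v_p(x)} = 3^{1} = 3.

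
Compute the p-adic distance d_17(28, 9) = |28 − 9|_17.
d_17(28, 9) = 1

Step 1 — x − y = 28 − 9 = 19. Step 2 — v_17(19) = 0 (factor: 19 = (17^0 · 19); the sign does not affect v_p). Step 3 — |x − y|_17 = 17^{0} = 1.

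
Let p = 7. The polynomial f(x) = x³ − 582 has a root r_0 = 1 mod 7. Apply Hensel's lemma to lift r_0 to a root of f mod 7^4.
r_3 = 1142 (mod 2401)

Hensel: r_{i+1} = r_i − f(r_i)/f′(r_i) mod 7^{i+2}, where f′(x) = 3x². Iterate:
  r_0 = 1 (mod 7)
  r_1 = 15 (mod 49)
  r_2 = 113 (mod 343)
  r_3 = 1142 (mod 2401)
Final: r = 1142 with f(r) ≡ 0 mod 7^4.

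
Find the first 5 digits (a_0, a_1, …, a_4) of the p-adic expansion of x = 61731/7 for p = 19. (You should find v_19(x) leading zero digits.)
(a_0, …, a_4) = (0, 0, 0, 4, 8)

v_19(61731/7) = 3, so a_0 = ... = a_2 = 0. Factor out: x = 19^3 · u with u = 9/7 a unit in ℤ_19. Expand u iteratively via a_{v+i} = u_i mod 19, u_{i+1} = (u_i − a_{v+i})/19:
  u_0 = 9/7;  a_3 = 4;  u_1 = (u_0 − 4)/19 = -1/7
  u_1 = -1/7;  a_4 = 8;  u_2 = (u_1 − 8)/19 = -3/7
Digits: (0, 0, 0, 4, 8).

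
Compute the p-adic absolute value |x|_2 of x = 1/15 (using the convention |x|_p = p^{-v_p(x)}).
|1/15|_2 = 1

Step 1 — compute v_2(x) by factoring powers of 2 out of the numerator and denominator: v_2(1/15) = 0. Step 2 — apply |x|_p = p^{-v_p(x)} = 2^{0} = 1.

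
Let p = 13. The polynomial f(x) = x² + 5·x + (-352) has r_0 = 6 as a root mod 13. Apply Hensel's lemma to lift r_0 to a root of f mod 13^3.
r_2 = 1176 (mod 2197)

Hensel: r_{i+1} = r_i − f(r_i)·(f′(r_i))^{-1} mod 13^{i+2}, f′(x) = 2x + 5. Iterate:
  r_0 = 6 (mod 13)
  r_1 = 162 (mod 169)
  r_2 = 1176 (mod 2197)
Final: r = 1176 satisfies f(r) ≡ 0 mod 13^3.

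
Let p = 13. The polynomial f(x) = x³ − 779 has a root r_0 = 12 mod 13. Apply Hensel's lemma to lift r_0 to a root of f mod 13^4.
r_3 = 19525 (mod 28561)

Hensel: r_{i+1} = r_i − f(r_i)/f′(r_i) mod 13^{i+2}, where f′(x) = 3x². Iterate:
  r_0 = 12 (mod 13)
  r_1 = 90 (mod 169)
  r_2 = 1949 (mod 2197)
  r_3 = 19525 (mod 28561)
Final: r = 19525 with f(r) ≡ 0 mod 13^4.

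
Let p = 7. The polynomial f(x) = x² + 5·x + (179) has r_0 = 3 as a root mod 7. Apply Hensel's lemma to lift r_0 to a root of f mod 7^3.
r_2 = 185 (mod 343)

Hensel: r_{i+1} = r_i − f(r_i)·(f′(r_i))^{-1} mod 7^{i+2}, f′(x) = 2x + 5. Iterate:
  r_0 = 3 (mod 7)
  r_1 = 38 (mod 49)
  r_2 = 185 (mod 343)
Final: r = 185 satisfies f(r) ≡ 0 mod 7^3.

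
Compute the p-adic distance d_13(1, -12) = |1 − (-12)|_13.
d_13(1, -12) = 1/13

Step 1 — x − y = 1 − (-12) = 13. Step 2 — v_13(13) = 1 (factor: 13 = (13^1 · 1); the sign does not affect v_p). Step 3 — |x − y|_13 = 13^{-1} = 1/13.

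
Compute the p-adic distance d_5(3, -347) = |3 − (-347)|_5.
d_5(3, -347) = 1/25

Step 1 — x − y = 3 − (-347) = 350. Step 2 — v_5(350) = 2 (factor: 350 = (5^2 · 14); the sign does not affect v_p). Step 3 — |x − y|_5 = 5^{-2} = 1/25.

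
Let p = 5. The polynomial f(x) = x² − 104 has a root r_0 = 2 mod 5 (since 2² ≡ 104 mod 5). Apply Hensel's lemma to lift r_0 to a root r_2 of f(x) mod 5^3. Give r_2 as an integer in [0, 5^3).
r_2 = 27 (mod 125)

Hensel's recurrence: r_{i+1} = r_i − f(r_i)·(f′(r_i))^{-1} mod 5^{i+2}, with f′(x) = 2x. Iterate:
  r_0 = 2 (mod 5)
  r_1 = 2 (mod 25)
  r_2 = 27 (mod 125)
Final: r_2 = 27, and one checks f(r_2) ≡ 0 mod 5^3.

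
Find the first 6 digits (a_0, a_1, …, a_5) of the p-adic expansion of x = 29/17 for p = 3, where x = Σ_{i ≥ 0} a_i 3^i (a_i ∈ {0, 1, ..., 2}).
(a_0, …, a_5) = (1, 2, 1, 0, 0, 1)

v_3(29/17) = 0 (numerator and denominator both coprime to 3), so x ∈ ℤ_3^×. Compute digits iteratively via a_i = x_i mod 3, x_{i+1} = (x_i − a_i)/3, with x_0 = x:
  x_0 = 29/17;  a_0 = 1;  x_1 = (x_0 − 1)/3 = 4/17
  x_1 = 4/17;  a_1 = 2;  x_2 = (x_1 − 2)/3 = -10/17
  x_2 = -10/17;  a_2 = 1;  x_3 = (x_2 − 1)/3 = -9/17
  x_3 = -9/17;  a_3 = 0;  x_4 = (x_3 − 0)/3 = -3/17
  x_4 = -3/17;  a_4 = 0;  x_5 = (x_4 − 0)/3 = -1/17
  x_5 = -1/17;  a_5 = 1;  x_6 = (x_5 − 1)/3 = -6/17
Digits: (1, 2, 1, 0, 0, 1).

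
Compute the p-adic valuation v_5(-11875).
v_5(-11875) = 4

v_5(n) is the largest exponent k such that 5^k divides n. Factor out: -11875 = -5^4 · 19. (Sign doesn't affect v_p.) So v_5(-11875) = 4.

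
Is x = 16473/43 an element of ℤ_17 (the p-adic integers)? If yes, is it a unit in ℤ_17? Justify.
x ∈ ℤ_17 but not a unit; v_17(x) = 2 > 0

ℤ_17 = {x ∈ ℚ_17 : v_17(x) ≥ 0} and ℤ_17^× = {x ∈ ℤ_17 : v_17(x) = 0}. Here v_17(16473/43) = v_17(num) − v_17(den) = 2; compare against these criteria.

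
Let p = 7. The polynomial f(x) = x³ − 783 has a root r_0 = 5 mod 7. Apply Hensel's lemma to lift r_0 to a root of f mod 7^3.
r_2 = 313 (mod 343)

Hensel: r_{i+1} = r_i − f(r_i)/f′(r_i) mod 7^{i+2}, where f′(x) = 3x². Iterate:
  r_0 = 5 (mod 7)
  r_1 = 19 (mod 49)
  r_2 = 313 (mod 343)
Final: r = 313 with f(r) ≡ 0 mod 7^3.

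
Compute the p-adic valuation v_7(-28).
v_7(-28) = 1

v_7(n) is the largest exponent k such that 7^k divides n. Factor out: -28 = -7^1 · 4. (Sign doesn't affect v_p.) So v_7(-28) = 1.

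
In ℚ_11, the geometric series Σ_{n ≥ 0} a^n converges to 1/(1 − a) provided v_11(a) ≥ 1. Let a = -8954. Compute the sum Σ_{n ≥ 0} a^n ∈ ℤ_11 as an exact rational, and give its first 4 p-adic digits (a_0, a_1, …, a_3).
Σ a^n = 1/(1 − a) = 1/8955;  first 4 digits = (1, 0, 3, 4)

v_11(a) = 2 ≥ 1, so the series converges in ℤ_11 to 1/(1 − a) = 1/(1 − (-8954)) = 1/8955. Expand this rational in ℤ_11: compute digits iteratively via d_i = x_i mod 11, x_{i+1} = (x_i − d_i)/11. The first 4 digits are (1, 0, 3, 4).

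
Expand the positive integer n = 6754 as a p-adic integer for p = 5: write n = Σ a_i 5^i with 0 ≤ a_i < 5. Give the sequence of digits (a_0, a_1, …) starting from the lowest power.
(a_0, a_1, …) = (4, 0, 0, 4, 0, 2)

Repeated division by 5 gives the digits low-to-high: 6754 = 4 + 4·5^3 + 2·5^5. Digit sequence: (4, 0, 0, 4, 0, 2).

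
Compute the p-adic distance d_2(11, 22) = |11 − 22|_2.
d_2(11, 22) = 1

Step 1 — x − y = 11 − 22 = -11. Step 2 — v_2(-11) = 0 (factor: -11 = −(2^0 · 11); the sign does not affect v_p). Step 3 — |x − y|_2 = 2^{0} = 1.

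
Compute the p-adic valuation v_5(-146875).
v_5(-146875) = 5

v_5(n) is the largest exponent k such that 5^k divides n. Factor out: -146875 = -5^5 · 47. (Sign doesn't affect v_p.) So v_5(-146875) = 5.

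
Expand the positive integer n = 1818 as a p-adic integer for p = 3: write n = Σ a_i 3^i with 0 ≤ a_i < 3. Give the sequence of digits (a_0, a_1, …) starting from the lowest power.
(a_0, a_1, …) = (0, 0, 1, 1, 1, 1, 2)

Repeated division by 3 gives the digits low-to-high: 1818 = 1·3^2 + 1·3^3 + 1·3^4 + 1·3^5 + 2·3^6. Digit sequence: (0, 0, 1, 1, 1, 1, 2).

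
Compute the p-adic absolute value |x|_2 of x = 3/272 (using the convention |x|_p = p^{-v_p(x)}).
|3/272|_2 = 16

Step 1 — compute v_2(x) by factoring powers of 2 out of the numerator and denominator: v_2(3/272) = -4. Step 2 — apply |x|_p = p^{-v_p(x)} = 2^{4} = 16.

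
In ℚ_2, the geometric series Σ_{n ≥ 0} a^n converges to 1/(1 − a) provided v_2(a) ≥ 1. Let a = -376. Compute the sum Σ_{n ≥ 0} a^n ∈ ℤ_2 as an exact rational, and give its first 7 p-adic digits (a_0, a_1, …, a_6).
Σ a^n = 1/(1 − a) = 1/377;  first 7 digits = (1, 0, 0, 1, 0, 0, 1)

v_2(a) = 3 ≥ 1, so the series converges in ℤ_2 to 1/(1 − a) = 1/(1 − (-376)) = 1/377. Expand this rational in ℤ_2: compute digits iteratively via d_i = x_i mod 2, x_{i+1} = (x_i − d_i)/2. The first 7 digits are (1, 0, 0, 1, 0, 0, 1).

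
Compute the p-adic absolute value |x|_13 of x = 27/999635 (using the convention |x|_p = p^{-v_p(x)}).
|27/999635|_13 = 28561

Step 1 — compute v_13(x) by factoring powers of 13 out of the numerator and denominator: v_13(27/999635) = -4. Step 2 — apply |x|_p = p^{-v_p(x)} = 13^{4} = 28561.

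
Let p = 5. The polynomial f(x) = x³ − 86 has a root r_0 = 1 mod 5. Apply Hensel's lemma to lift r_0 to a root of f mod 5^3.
r_2 = 46 (mod 125)

Hensel: r_{i+1} = r_i − f(r_i)/f′(r_i) mod 5^{i+2}, where f′(x) = 3x². Iterate:
  r_0 = 1 (mod 5)
  r_1 = 21 (mod 25)
  r_2 = 46 (mod 125)
Final: r = 46 with f(r) ≡ 0 mod 5^3.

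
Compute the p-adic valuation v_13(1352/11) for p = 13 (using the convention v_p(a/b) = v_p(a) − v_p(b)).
v_13(1352/11) = 2

Factor powers of 13 from the numerator and denominator of the reduced fraction: 1352 = 13^2 · 8 and 11 = 13^0 · 11. Apply v_p(a/b) = v_p(a) − v_p(b): v_13(1352/11) = 2 − 0 = 2.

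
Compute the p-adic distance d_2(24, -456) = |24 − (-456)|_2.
d_2(24, -456) = 1/32

Step 1 — x − y = 24 − (-456) = 480. Step 2 — v_2(480) = 5 (factor: 480 = (2^5 · 15); the sign does not affect v_p). Step 3 — |x − y|_2 = 2^{-5} = 1/32.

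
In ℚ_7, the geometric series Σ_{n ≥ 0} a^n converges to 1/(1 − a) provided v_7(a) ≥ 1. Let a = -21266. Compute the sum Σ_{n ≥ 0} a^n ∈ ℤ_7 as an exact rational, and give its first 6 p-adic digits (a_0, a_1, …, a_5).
Σ a^n = 1/(1 − a) = 1/21267;  first 6 digits = (1, 0, 0, 1, 5, 5)

v_7(a) = 3 ≥ 1, so the series converges in ℤ_7 to 1/(1 − a) = 1/(1 − (-21266)) = 1/21267. Expand this rational in ℤ_7: compute digits iteratively via d_i = x_i mod 7, x_{i+1} = (x_i − d_i)/7. The first 6 digits are (1, 0, 0, 1, 5, 5).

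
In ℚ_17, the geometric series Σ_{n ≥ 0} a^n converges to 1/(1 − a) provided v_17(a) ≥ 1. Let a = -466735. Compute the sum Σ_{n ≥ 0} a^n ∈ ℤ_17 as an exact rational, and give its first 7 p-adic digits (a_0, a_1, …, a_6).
Σ a^n = 1/(1 − a) = 1/466736;  first 7 digits = (1, 0, 0, 7, 11, 16, 14)

v_17(a) = 3 ≥ 1, so the series converges in ℤ_17 to 1/(1 − a) = 1/(1 − (-466735)) = 1/466736. Expand this rational in ℤ_17: compute digits iteratively via d_i = x_i mod 17, x_{i+1} = (x_i − d_i)/17. The first 7 digits are (1, 0, 0, 7, 11, 16, 14).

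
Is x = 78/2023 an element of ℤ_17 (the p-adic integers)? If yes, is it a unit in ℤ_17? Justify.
x ∉ ℤ_17 (v_17(x) = -2 < 0)

ℤ_17 = {x ∈ ℚ_17 : v_17(x) ≥ 0} and ℤ_17^× = {x ∈ ℤ_17 : v_17(x) = 0}. Here v_17(78/2023) = v_17(num) − v_17(den) = -2; compare against these criteria.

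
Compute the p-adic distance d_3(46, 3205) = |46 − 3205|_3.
d_3(46, 3205) = 1/243

Step 1 — x − y = 46 − 3205 = -3159. Step 2 — v_3(-3159) = 5 (factor: -3159 = −(3^5 · 13); the sign does not affect v_p). Step 3 — |x − y|_3 = 3^{-5} = 1/243.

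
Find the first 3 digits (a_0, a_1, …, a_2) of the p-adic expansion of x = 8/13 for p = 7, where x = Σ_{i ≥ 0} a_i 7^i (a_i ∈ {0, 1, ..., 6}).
(a_0, …, a_2) = (6, 3, 0)

v_7(8/13) = 0 (numerator and denominator both coprime to 7), so x ∈ ℤ_7^×. Compute digits iteratively via a_i = x_i mod 7, x_{i+1} = (x_i − a_i)/7, with x_0 = x:
  x_0 = 8/13;  a_0 = 6;  x_1 = (x_0 − 6)/7 = -10/13
  x_1 = -10/13;  a_1 = 3;  x_2 = (x_1 − 3)/7 = -7/13
  x_2 = -7/13;  a_2 = 0;  x_3 = (x_2 − 0)/7 = -1/13
Digits: (6, 3, 0).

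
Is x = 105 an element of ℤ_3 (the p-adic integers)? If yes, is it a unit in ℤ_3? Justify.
x ∈ ℤ_3 but not a unit; v_3(x) = 1 > 0

ℤ_3 = {x ∈ ℚ_3 : v_3(x) ≥ 0} and ℤ_3^× = {x ∈ ℤ_3 : v_3(x) = 0}. Here v_3(105) = v_3(num) − v_3(den) = 1; compare against these criteria.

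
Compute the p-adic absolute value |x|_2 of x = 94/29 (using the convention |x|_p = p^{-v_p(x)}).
|94/29|_2 = 1/2

Step 1 — compute v_2(x) by factoring powers of 2 out of the numerator and denominator: v_2(94/29) = 1. Step 2 — apply |x|_p = p^{-v_p(x)} = 2^{-1} = 1/2.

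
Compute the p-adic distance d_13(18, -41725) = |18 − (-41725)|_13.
d_13(18, -41725) = 1/2197

Step 1 — x − y = 18 − (-41725) = 41743. Step 2 — v_13(41743) = 3 (factor: 41743 = (13^3 · 19); the sign does not affect v_p). Step 3 — |x − y|_13 = 13^{-3} = 1/2197.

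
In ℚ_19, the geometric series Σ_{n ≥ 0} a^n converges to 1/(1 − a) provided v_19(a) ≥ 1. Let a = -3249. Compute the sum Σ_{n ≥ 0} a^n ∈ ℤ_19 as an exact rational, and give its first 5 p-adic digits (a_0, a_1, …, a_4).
Σ a^n = 1/(1 − a) = 1/3250;  first 5 digits = (1, 0, 10, 18, 4)

v_19(a) = 2 ≥ 1, so the series converges in ℤ_19 to 1/(1 − a) = 1/(1 − (-3249)) = 1/3250. Expand this rational in ℤ_19: compute digits iteratively via d_i = x_i mod 19, x_{i+1} = (x_i − d_i)/19. The first 5 digits are (1, 0, 10, 18, 4).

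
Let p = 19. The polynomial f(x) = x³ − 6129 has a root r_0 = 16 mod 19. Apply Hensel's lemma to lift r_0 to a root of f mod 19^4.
r_3 = 127297 (mod 130321)

Hensel: r_{i+1} = r_i − f(r_i)/f′(r_i) mod 19^{i+2}, where f′(x) = 3x². Iterate:
  r_0 = 16 (mod 19)
  r_1 = 225 (mod 361)
  r_2 = 3835 (mod 6859)
  r_3 = 127297 (mod 130321)
Final: r = 127297 with f(r) ≡ 0 mod 19^4.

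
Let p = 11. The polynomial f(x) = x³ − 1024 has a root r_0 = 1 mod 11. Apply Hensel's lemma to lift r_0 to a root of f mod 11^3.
r_2 = 1189 (mod 1331)

Hensel: r_{i+1} = r_i − f(r_i)/f′(r_i) mod 11^{i+2}, where f′(x) = 3x². Iterate:
  r_0 = 1 (mod 11)
  r_1 = 100 (mod 121)
  r_2 = 1189 (mod 1331)
Final: r = 1189 with f(r) ≡ 0 mod 11^3.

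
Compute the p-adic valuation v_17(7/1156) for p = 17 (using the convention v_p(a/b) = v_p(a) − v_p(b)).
v_17(7/1156) = -2

Factor powers of 17 from the numerator and denominator of the reduced fraction: 7 = 17^0 · 7 and 1156 = 17^2 · 4. Apply v_p(a/b) = v_p(a) − v_p(b): v_17(7/1156) = 0 − 2 = -2.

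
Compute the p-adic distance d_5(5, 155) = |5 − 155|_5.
d_5(5, 155) = 1/25

Step 1 — x − y = 5 − 155 = -150. Step 2 — v_5(-150) = 2 (factor: -150 = −(5^2 · 6); the sign does not affect v_p). Step 3 — |x − y|_5 = 5^{-2} = 1/25.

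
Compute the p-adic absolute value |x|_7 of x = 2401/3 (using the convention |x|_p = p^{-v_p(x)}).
|2401/3|_7 = 1/2401

Step 1 — compute v_7(x) by factoring powers of 7 out of the numerator and denominator: v_7(2401/3) = 4. Step 2 — apply |x|_p = p^{-v_p(x)} = 7^{-4} = 1/2401.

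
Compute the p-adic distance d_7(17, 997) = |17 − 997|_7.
d_7(17, 997) = 1/49

Step 1 — x − y = 17 − 997 = -980. Step 2 — v_7(-980) = 2 (factor: -980 = −(7^2 · 20); the sign does not affect v_p). Step 3 — |x − y|_7 = 7^{-2} = 1/49.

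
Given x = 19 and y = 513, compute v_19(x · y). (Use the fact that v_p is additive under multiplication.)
v_19(9747) = 2

v_p(x) = 1 (factor: 19 = 19^1 · 1); v_p(y) = 1 (factor: 513 = 19^1 · 27). Additivity: v_p(xy) = v_p(x) + v_p(y) = 1 + 1 = 2. (Direct check: xy = 9747 = 19^2 · (27).)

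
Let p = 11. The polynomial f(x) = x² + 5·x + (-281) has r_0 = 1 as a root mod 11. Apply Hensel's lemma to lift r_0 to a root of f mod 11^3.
r_2 = 1112 (mod 1331)

Hensel: r_{i+1} = r_i − f(r_i)·(f′(r_i))^{-1} mod 11^{i+2}, f′(x) = 2x + 5. Iterate:
  r_0 = 1 (mod 11)
  r_1 = 23 (mod 121)
  r_2 = 1112 (mod 1331)
Final: r = 1112 satisfies f(r) ≡ 0 mod 11^3.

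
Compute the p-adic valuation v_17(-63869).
v_17(-63869) = 3

v_17(n) is the largest exponent k such that 17^k divides n. Factor out: -63869 = -17^3 · 13. (Sign doesn't affect v_p.) So v_17(-63869) = 3.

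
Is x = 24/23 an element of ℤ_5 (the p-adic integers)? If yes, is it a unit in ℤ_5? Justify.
x ∈ ℤ_5^× (unit); v_5(x) = 0

ℤ_5 = {x ∈ ℚ_5 : v_5(x) ≥ 0} and ℤ_5^× = {x ∈ ℤ_5 : v_5(x) = 0}. Here v_5(24/23) = v_5(num) − v_5(den) = 0; compare against these criteria.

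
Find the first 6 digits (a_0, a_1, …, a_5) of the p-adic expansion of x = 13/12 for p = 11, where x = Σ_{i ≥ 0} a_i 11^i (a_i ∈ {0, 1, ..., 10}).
(a_0, …, a_5) = (2, 10, 0, 10, 0, 10)

v_11(13/12) = 0 (numerator and denominator both coprime to 11), so x ∈ ℤ_11^×. Compute digits iteratively via a_i = x_i mod 11, x_{i+1} = (x_i − a_i)/11, with x_0 = x:
  x_0 = 13/12;  a_0 = 2;  x_1 = (x_0 − 2)/11 = -1/12
  x_1 = -1/12;  a_1 = 10;  x_2 = (x_1 − 10)/11 = -11/12
  x_2 = -11/12;  a_2 = 0;  x_3 = (x_2 − 0)/11 = -1/12
  x_3 = -1/12;  a_3 = 10;  x_4 = (x_3 − 10)/11 = -11/12
  x_4 = -11/12;  a_4 = 0;  x_5 = (x_4 − 0)/11 = -1/12
  x_5 = -1/12;  a_5 = 10;  x_6 = (x_5 − 10)/11 = -11/12
Digits: (2, 10, 0, 10, 0, 10).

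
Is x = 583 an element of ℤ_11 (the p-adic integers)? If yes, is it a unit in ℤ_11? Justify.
x ∈ ℤ_11 but not a unit; v_11(x) = 1 > 0

ℤ_11 = {x ∈ ℚ_11 : v_11(x) ≥ 0} and ℤ_11^× = {x ∈ ℤ_11 : v_11(x) = 0}. Here v_11(583) = v_11(num) − v_11(den) = 1; compare against these criteria.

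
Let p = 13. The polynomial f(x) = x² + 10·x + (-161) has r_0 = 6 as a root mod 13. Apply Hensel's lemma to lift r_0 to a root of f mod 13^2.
r_1 = 32 (mod 169)

Hensel: r_{i+1} = r_i − f(r_i)·(f′(r_i))^{-1} mod 13^{i+2}, f′(x) = 2x + 10. Iterate:
  r_0 = 6 (mod 13)
  r_1 = 32 (mod 169)
Final: r = 32 satisfies f(r) ≡ 0 mod 13^2.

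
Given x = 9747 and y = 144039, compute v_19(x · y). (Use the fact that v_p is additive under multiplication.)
v_19(1403948133) = 5

v_p(x) = 2 (factor: 9747 = 19^2 · 27); v_p(y) = 3 (factor: 144039 = 19^3 · 21). Additivity: v_p(xy) = v_p(x) + v_p(y) = 2 + 3 = 5. (Direct check: xy = 1403948133 = 19^5 · (567).)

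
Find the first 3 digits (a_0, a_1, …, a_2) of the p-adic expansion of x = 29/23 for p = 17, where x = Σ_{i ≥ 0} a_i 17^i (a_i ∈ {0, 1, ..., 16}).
(a_0, …, a_2) = (2, 14, 11)

v_17(29/23) = 0 (numerator and denominator both coprime to 17), so x ∈ ℤ_17^×. Compute digits iteratively via a_i = x_i mod 17, x_{i+1} = (x_i − a_i)/17, with x_0 = x:
  x_0 = 29/23;  a_0 = 2;  x_1 = (x_0 − 2)/17 = -1/23
  x_1 = -1/23;  a_1 = 14;  x_2 = (x_1 − 14)/17 = -19/23
  x_2 = -19/23;  a_2 = 11;  x_3 = (x_2 − 11)/17 = -16/23
Digits: (2, 14, 11).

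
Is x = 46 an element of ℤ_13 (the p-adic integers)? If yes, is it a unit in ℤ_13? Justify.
x ∈ ℤ_13^× (unit); v_13(x) = 0

ℤ_13 = {x ∈ ℚ_13 : v_13(x) ≥ 0} and ℤ_13^× = {x ∈ ℤ_13 : v_13(x) = 0}. Here v_13(46) = v_13(num) − v_13(den) = 0; compare against these criteria.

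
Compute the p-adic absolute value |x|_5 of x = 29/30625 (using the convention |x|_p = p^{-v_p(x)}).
|29/30625|_5 = 625

Step 1 — compute v_5(x) by factoring powers of 5 out of the numerator and denominator: v_5(29/30625) = -4. Step 2 — apply |x|_p = p^{-v_p(x)} = 5^{4} = 625.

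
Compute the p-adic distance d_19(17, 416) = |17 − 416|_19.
d_19(17, 416) = 1/19

Step 1 — x − y = 17 − 416 = -399. Step 2 — v_19(-399) = 1 (factor: -399 = −(19^1 · 21); the sign does not affect v_p). Step 3 — |x − y|_19 = 19^{-1} = 1/19.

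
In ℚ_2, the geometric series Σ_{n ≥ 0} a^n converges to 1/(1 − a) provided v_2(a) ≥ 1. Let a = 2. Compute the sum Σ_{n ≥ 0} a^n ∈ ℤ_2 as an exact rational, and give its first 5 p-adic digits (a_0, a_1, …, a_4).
Σ a^n = 1/(1 − a) = -1;  first 5 digits = (1, 1, 1, 1, 1)

v_2(a) = 1 ≥ 1, so the series converges in ℤ_2 to 1/(1 − a) = 1/(1 − 2) = -1. Expand this rational in ℤ_2: compute digits iteratively via d_i = x_i mod 2, x_{i+1} = (x_i − d_i)/2. The first 5 digits are (1, 1, 1, 1, 1).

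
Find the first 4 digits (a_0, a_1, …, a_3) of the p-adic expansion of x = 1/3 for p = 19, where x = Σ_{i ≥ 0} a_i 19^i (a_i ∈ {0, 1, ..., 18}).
(a_0, …, a_3) = (13, 12, 12, 12)

v_19(1/3) = 0 (numerator and denominator both coprime to 19), so x ∈ ℤ_19^×. Compute digits iteratively via a_i = x_i mod 19, x_{i+1} = (x_i − a_i)/19, with x_0 = x:
  x_0 = 1/3;  a_0 = 13;  x_1 = (x_0 − 13)/19 = -2/3
  x_1 = -2/3;  a_1 = 12;  x_2 = (x_1 − 12)/19 = -2/3
  x_2 = -2/3;  a_2 = 12;  x_3 = (x_2 − 12)/19 = -2/3
  x_3 = -2/3;  a_3 = 12;  x_4 = (x_3 − 12)/19 = -2/3
Digits: (13, 12, 12, 12).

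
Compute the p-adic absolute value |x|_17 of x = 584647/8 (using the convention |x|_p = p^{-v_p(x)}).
|584647/8|_17 = 1/83521

Step 1 — compute v_17(x) by factoring powers of 17 out of the numerator and denominator: v_17(584647/8) = 4. Step 2 — apply |x|_p = p^{-v_p(x)} = 17^{-4} = 1/83521.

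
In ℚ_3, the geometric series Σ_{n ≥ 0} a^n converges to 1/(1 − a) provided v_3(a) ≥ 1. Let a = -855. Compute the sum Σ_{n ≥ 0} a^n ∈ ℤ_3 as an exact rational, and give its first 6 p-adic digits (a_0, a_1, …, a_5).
Σ a^n = 1/(1 − a) = 1/856;  first 6 digits = (1, 0, 1, 1, 2, 1)

v_3(a) = 2 ≥ 1, so the series converges in ℤ_3 to 1/(1 − a) = 1/(1 − (-855)) = 1/856. Expand this rational in ℤ_3: compute digits iteratively via d_i = x_i mod 3, x_{i+1} = (x_i − d_i)/3. The first 6 digits are (1, 0, 1, 1, 2, 1).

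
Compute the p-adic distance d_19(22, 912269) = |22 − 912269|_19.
d_19(22, 912269) = 1/130321

Step 1 — x − y = 22 − 912269 = -912247. Step 2 — v_19(-912247) = 4 (factor: -912247 = −(19^4 · 7); the sign does not affect v_p). Step 3 — |x − y|_19 = 19^{-4} = 1/130321.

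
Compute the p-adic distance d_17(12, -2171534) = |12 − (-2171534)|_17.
d_17(12, -2171534) = 1/83521

Step 1 — x − y = 12 − (-2171534) = 2171546. Step 2 — v_17(2171546) = 4 (factor: 2171546 = (17^4 · 26); the sign does not affect v_p). Step 3 — |x − y|_17 = 17^{-4} = 1/83521.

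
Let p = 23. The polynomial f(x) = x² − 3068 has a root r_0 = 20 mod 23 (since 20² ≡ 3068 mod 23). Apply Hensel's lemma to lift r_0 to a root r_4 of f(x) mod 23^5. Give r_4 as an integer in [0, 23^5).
r_4 = 3536822 (mod 6436343)

Hensel's recurrence: r_{i+1} = r_i − f(r_i)·(f′(r_i))^{-1} mod 23^{i+2}, with f′(x) = 2x. Iterate:
  r_0 = 20 (mod 23)
  r_1 = 457 (mod 529)
  r_2 = 8392 (mod 12167)
  r_3 = 178730 (mod 279841)
  r_4 = 3536822 (mod 6436343)
Final: r_4 = 3536822, and one checks f(r_4) ≡ 0 mod 23^5.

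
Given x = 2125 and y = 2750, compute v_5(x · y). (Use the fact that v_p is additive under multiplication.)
v_5(5843750) = 6

v_p(x) = 3 (factor: 2125 = 5^3 · 17); v_p(y) = 3 (factor: 2750 = 5^3 · 22). Additivity: v_p(xy) = v_p(x) + v_p(y) = 3 + 3 = 6. (Direct check: xy = 5843750 = 5^6 · (374).)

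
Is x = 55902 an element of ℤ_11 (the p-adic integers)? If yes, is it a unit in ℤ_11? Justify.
x ∈ ℤ_11 but not a unit; v_11(x) = 3 > 0

ℤ_11 = {x ∈ ℚ_11 : v_11(x) ≥ 0} and ℤ_11^× = {x ∈ ℤ_11 : v_11(x) = 0}. Here v_11(55902) = v_11(num) − v_11(den) = 3; compare against these criteria.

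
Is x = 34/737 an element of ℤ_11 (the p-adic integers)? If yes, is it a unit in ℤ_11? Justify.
x ∉ ℤ_11 (v_11(x) = -1 < 0)

ℤ_11 = {x ∈ ℚ_11 : v_11(x) ≥ 0} and ℤ_11^× = {x ∈ ℤ_11 : v_11(x) = 0}. Here v_11(34/737) = v_11(num) − v_11(den) = -1; compare against these criteria.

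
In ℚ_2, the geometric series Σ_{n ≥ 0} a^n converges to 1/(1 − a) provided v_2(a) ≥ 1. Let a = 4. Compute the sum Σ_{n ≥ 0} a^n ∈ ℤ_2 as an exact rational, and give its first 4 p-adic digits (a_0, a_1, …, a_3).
Σ a^n = 1/(1 − a) = -1/3;  first 4 digits = (1, 0, 1, 0)

v_2(a) = 2 ≥ 1, so the series converges in ℤ_2 to 1/(1 − a) = 1/(1 − 4) = -1/3. Expand this rational in ℤ_2: compute digits iteratively via d_i = x_i mod 2, x_{i+1} = (x_i − d_i)/2. The first 4 digits are (1, 0, 1, 0).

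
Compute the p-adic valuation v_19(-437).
v_19(-437) = 1

v_19(n) is the largest exponent k such that 19^k divides n. Factor out: -437 = -19^1 · 23. (Sign doesn't affect v_p.) So v_19(-437) = 1.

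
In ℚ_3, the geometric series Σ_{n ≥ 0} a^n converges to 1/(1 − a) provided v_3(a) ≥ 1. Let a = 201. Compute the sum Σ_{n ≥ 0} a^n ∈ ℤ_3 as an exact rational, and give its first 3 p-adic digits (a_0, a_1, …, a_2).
Σ a^n = 1/(1 − a) = -1/200;  first 3 digits = (1, 1, 2)

v_3(a) = 1 ≥ 1, so the series converges in ℤ_3 to 1/(1 − a) = 1/(1 − 201) = -1/200. Expand this rational in ℤ_3: compute digits iteratively via d_i = x_i mod 3, x_{i+1} = (x_i − d_i)/3. The first 3 digits are (1, 1, 2).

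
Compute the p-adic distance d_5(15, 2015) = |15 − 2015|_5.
d_5(15, 2015) = 1/125

Step 1 — x − y = 15 − 2015 = -2000. Step 2 — v_5(-2000) = 3 (factor: -2000 = −(5^3 · 16); the sign does not affect v_p). Step 3 — |x − y|_5 = 5^{-3} = 1/125.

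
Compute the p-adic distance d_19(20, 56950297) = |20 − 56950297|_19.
d_19(20, 56950297) = 1/2476099

Step 1 — x − y = 20 − 56950297 = -56950277. Step 2 — v_19(-56950277) = 5 (factor: -56950277 = −(19^5 · 23); the sign does not affect v_p). Step 3 — |x − y|_19 = 19^{-5} = 1/2476099.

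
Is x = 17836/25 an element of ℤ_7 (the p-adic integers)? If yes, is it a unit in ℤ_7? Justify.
x ∈ ℤ_7 but not a unit; v_7(x) = 3 > 0

ℤ_7 = {x ∈ ℚ_7 : v_7(x) ≥ 0} and ℤ_7^× = {x ∈ ℤ_7 : v_7(x) = 0}. Here v_7(17836/25) = v_7(num) − v_7(den) = 3; compare against these criteria.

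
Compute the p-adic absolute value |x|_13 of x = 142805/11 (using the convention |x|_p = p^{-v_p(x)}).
|142805/11|_13 = 1/28561

Step 1 — compute v_13(x) by factoring powers of 13 out of the numerator and denominator: v_13(142805/11) = 4. Step 2 — apply |x|_p = p^{-v_p(x)} = 13^{-4} = 1/28561.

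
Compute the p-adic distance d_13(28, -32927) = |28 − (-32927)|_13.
d_13(28, -32927) = 1/2197

Step 1 — x − y = 28 − (-32927) = 32955. Step 2 — v_13(32955) = 3 (factor: 32955 = (13^3 · 15); the sign does not affect v_p). Step 3 — |x − y|_13 = 13^{-3} = 1/2197.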